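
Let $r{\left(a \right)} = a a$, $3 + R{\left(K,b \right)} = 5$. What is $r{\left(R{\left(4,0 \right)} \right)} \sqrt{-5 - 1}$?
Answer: $4 i \sqrt{6} \approx 9.798 i$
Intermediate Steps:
$R{\left(K,b \right)} = 2$ ($R{\left(K,b \right)} = -3 + 5 = 2$)
$r{\left(a \right)} = a^{2}$
$r{\left(R{\left(4,0 \right)} \right)} \sqrt{-5 - 1} = 2^{2} \sqrt{-5 - 1} = 4 \sqrt{-6} = 4 i \sqrt{6}$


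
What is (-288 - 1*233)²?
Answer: 271441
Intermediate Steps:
(-288 - 1*233)² = (-288 - 233)² = (-521)² = 271441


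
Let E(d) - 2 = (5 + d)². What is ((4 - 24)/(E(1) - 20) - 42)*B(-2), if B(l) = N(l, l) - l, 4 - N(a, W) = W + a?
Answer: -3880/9 ≈ -431.11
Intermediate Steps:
N(a, W) = 4 - W - a (N(a, W) = 4 - (W + a) = 4 + (-W - a) = 4 - W - a)
E(d) = 2 + (5 + d)²
B(l) = 4 - 3*l (B(l) = (4 - l - l) - l = (4 - 2*l) - l = 4 - 3*l)
((4 - 24)/(E(1) - 20) - 42)*B(-2) = ((4 - 24)/((2 + (5 + 1)²) - 20) - 42)*(4 - 3*(-2)) = (-20/((2 + 6²) - 20) - 42)*(4 + 6) = (-20/((2 + 36) - 20) - 42)*10 = (-20/(38 - 20) - 42)*10 = (-20/18 - 42)*10 = (-20*1/18 - 42)*10 = (-10/9 - 42)*10 = -388/9*10 = -3880/9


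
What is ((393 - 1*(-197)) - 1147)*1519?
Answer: -846083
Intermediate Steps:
((393 - 1*(-197)) - 1147)*1519 = ((393 + 197) - 1147)*1519 = (590 - 1147)*1519 = -557*1519 = -846083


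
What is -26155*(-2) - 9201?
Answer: 43109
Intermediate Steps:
-26155*(-2) - 9201 = 52310 - 9201 = 43109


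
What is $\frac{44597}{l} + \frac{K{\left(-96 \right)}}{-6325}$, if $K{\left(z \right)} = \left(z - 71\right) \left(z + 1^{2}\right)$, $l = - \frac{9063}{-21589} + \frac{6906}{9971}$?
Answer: $\frac{12143398310347784}{302917920855} \approx 40088.0$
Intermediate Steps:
$l = \frac{239460807}{215263919}$ ($l = \left(-9063\right) \left(- \frac{1}{21589}\right) + 6906 \cdot \frac{1}{9971} = \frac{9063}{21589} + \frac{6906}{9971} = \frac{239460807}{215263919} \approx 1.1124$)
$K{\left(z \right)} = \left(1 + z\right) \left(-71 + z\right)$ ($K{\left(z \right)} = \left(-71 + z\right) \left(z + 1\right) = \left(-71 + z\right) \left(1 + z\right) = \left(1 + z\right) \left(-71 + z\right)$)
$\frac{44597}{l} + \frac{K{\left(-96 \right)}}{-6325} = \frac{44597}{\frac{239460807}{215263919}} + \frac{-71 + \left(-96\right)^{2} - -6720}{-6325} = 44597 \cdot \frac{215263919}{239460807} + \left(-71 + 9216 + 6720\right) \left(- \frac{1}{6325}\right) = \frac{9600124995643}{239460807} + 15865 \left(- \frac{1}{6325}\right) = \frac{9600124995643}{239460807} - \frac{3173}{1265} = \frac{12143398310347784}{302917920855}$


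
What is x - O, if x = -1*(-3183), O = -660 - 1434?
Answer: 5277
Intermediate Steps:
O = -2094
x = 3183
x - O = 3183 - 1*(-2094) = 3183 + 2094 = 5277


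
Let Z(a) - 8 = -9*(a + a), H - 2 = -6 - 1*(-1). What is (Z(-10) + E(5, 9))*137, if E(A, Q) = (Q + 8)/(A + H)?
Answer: 53841/2 ≈ 26921.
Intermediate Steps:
H = -3 (H = 2 + (-6 - 1*(-1)) = 2 + (-6 + 1) = 2 - 5 = -3)
Z(a) = 8 - 18*a (Z(a) = 8 - 9*(a + a) = 8 - 18*a)
E(A, Q) = (8 + Q)/(-3 + A) (E(A, Q) = (Q + 8)/(A - 3) = (8 + Q)/(-3 + A))
(Z(-10) + E(5, 9))*137 = ((8 - 18*(-10)) + (8 + 9)/(-3 + 5))*137 = ((8 + 180) + 17/2)*137 = (188 + (½)*17)*137 = (188 + 17/2)*137 = (393/2)*137 = 53841/2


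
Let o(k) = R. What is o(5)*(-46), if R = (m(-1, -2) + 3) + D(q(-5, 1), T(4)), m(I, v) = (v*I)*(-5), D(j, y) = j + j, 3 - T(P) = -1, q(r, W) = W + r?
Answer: 690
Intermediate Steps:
T(P) = 4 (T(P) = 3 - 1*(-1) = 3 + 1 = 4)
D(j, y) = 2*j
m(I, v) = -5*I*v (m(I, v) = (I*v)*(-5) = -5*I*v)
R = -15 (R = (-5*(-1)*(-2) + 3) + 2*(1 - 5) = (-10 + 3) + 2*(-4) = -7 - 8 = -15)
o(k) = -15
o(5)*(-46) = -15*(-46) = 690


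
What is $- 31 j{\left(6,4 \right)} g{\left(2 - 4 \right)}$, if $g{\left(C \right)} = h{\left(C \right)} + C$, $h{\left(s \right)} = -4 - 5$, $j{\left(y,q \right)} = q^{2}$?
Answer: $5456$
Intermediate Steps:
$h{\left(s \right)} = -9$
$g{\left(C \right)} = -9 + C$
$- 31 j{\left(6,4 \right)} g{\left(2 - 4 \right)} = - 31 \cdot 4^{2} \left(-9 + \left(2 - 4\right)\right) = \left(-31\right) 16 \left(-9 + \left(2 - 4\right)\right) = - 496 \left(-9 - 2\right) = \left(-496\right) \left(-11\right) = 5456$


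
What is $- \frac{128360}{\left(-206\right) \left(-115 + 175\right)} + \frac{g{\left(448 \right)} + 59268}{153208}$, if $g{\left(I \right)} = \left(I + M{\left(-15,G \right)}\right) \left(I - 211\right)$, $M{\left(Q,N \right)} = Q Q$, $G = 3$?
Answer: $\frac{559244093}{47341272} \approx 11.813$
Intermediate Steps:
$M{\left(Q,N \right)} = Q^{2}$
$g{\left(I \right)} = \left(-211 + I\right) \left(225 + I\right)$ ($g{\left(I \right)} = \left(I + \left(-15\right)^{2}\right) \left(I - 211\right) = \left(I + 225\right) \left(-211 + I\right) = \left(225 + I\right) \left(-211 + I\right) = \left(-211 + I\right) \left(225 + I\right)$)
$- \frac{128360}{\left(-206\right) \left(-115 + 175\right)} + \frac{g{\left(448 \right)} + 59268}{153208} = - \frac{128360}{\left(-206\right) \left(-115 + 175\right)} + \frac{\left(-47475 + 448^{2} + 14 \cdot 448\right) + 59268}{153208} = - \frac{128360}{\left(-206\right) 60} + \left(\left(-47475 + 200704 + 6272\right) + 59268\right) \frac{1}{153208} = - \frac{128360}{-12360} + \left(159501 + 59268\right) \frac{1}{153208} = \left(-128360\right) \left(- \frac{1}{12360}\right) + 218769 \cdot \frac{1}{153208} = \frac{3209}{309} + \frac{218769}{153208} = \frac{559244093}{47341272}$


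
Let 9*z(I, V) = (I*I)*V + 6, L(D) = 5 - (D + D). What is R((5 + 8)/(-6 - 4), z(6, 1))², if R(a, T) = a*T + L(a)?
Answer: 529/225 ≈ 2.3511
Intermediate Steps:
L(D) = 5 - 2*D
z(I, V) = ⅔ + V*I²/9 (z(I, V) = ((I*I)*V + 6)/9 = (I²*V + 6)/9 = (V*I² + 6)/9 = (6 + V*I²)/9 = ⅔ + V*I²/9)
R(a, T) = 5 - 2*a + T*a (R(a, T) = a*T + (5 - 2*a) = T*a + (5 - 2*a) = 5 - 2*a + T*a)
R((5 + 8)/(-6 - 4), z(6, 1))² = (5 - 2*(5 + 8)/(-6 - 4) + (⅔ + (⅑)*1*6²)*((5 + 8)/(-6 - 4)))² = (5 - 26/(-10) + (⅔ + (⅑)*1*36)*(13/(-10)))² = (5 - 26*(-1)/10 + (⅔ + 4)*(13*(-⅒)))² = (5 - 2*(-13/10) + (14/3)*(-13/10))² = (5 + 13/5 - 91/15)² = (23/15)² = 529/225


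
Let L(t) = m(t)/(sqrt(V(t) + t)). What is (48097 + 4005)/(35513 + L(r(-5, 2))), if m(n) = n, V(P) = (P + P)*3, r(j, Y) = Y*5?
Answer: 12952088282/8828212173 - 52102*sqrt(70)/8828212173 ≈ 1.4671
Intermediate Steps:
r(j, Y) = 5*Y
V(P) = 6*P (V(P) = (2*P)*3 = 6*P)
L(t) = sqrt(7)*sqrt(t)/7 (L(t) = t/(sqrt(6*t + t)) = t/(sqrt(7*t)) = t/((sqrt(7)*sqrt(t))) = t*(sqrt(7)/(7*sqrt(t))) = sqrt(7)*sqrt(t)/7)
(48097 + 4005)/(35513 + L(r(-5, 2))) = (48097 + 4005)/(35513 + sqrt(7)*sqrt(5*2)/7) = 52102/(35513 + sqrt(7)*sqrt(10)/7) = 52102/(35513 + sqrt(70)/7)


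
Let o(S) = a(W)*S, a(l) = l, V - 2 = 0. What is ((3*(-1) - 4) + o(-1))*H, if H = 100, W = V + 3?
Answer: -1200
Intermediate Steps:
V = 2 (V = 2 + 0 = 2)
W = 5 (W = 2 + 3 = 5)
o(S) = 5*S
((3*(-1) - 4) + o(-1))*H = ((3*(-1) - 4) + 5*(-1))*100 = ((-3 - 4) - 5)*100 = (-7 - 5)*100 = -12*100 = -1200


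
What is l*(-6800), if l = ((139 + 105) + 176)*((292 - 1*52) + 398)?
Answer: -1822128000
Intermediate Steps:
l = 267960 (l = (244 + 176)*((292 - 52) + 398) = 420*(240 + 398) = 420*638 = 267960)
l*(-6800) = 267960*(-6800) = -1822128000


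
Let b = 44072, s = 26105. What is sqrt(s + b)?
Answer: sqrt(70177) ≈ 264.91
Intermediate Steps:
sqrt(s + b) = sqrt(26105 + 44072) = sqrt(70177)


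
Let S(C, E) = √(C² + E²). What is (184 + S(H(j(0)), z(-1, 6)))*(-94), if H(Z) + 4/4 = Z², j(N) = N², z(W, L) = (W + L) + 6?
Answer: -17296 - 94*√122 ≈ -18334.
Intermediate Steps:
z(W, L) = 6 + L + W (z(W, L) = (L + W) + 6 = 6 + L + W)
H(Z) = -1 + Z²
(184 + S(H(j(0)), z(-1, 6)))*(-94) = (184 + √((-1 + (0²)²)² + (6 + 6 - 1)²))*(-94) = (184 + √((-1 + 0²)² + 11²))*(-94) = (184 + √((-1 + 0)² + 121))*(-94) = (184 + √((-1)² + 121))*(-94) = (184 + √(1 + 121))*(-94) = (184 + √122)*(-94) = -17296 - 94*√122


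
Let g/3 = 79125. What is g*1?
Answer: 237375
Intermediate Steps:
g = 237375 (g = 3*79125 = 237375)
g*1 = 237375*1 = 237375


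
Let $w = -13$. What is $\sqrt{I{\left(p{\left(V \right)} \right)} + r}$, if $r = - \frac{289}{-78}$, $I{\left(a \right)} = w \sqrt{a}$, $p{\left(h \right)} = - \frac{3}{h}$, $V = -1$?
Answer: $\frac{\sqrt{22542 - 79092 \sqrt{3}}}{78} \approx 4.3372 i$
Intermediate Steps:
$I{\left(a \right)} = - 13 \sqrt{a}$
$r = \frac{289}{78}$ ($r = \left(-289\right) \left(- \frac{1}{78}\right) = \frac{289}{78} \approx 3.7051$)
$\sqrt{I{\left(p{\left(V \right)} \right)} + r} = \sqrt{- 13 \sqrt{- \frac{3}{-1}} + \frac{289}{78}} = \sqrt{- 13 \sqrt{\left(-3\right) \left(-1\right)} + \frac{289}{78}} = \sqrt{- 13 \sqrt{3} + \frac{289}{78}} = \sqrt{\frac{289}{78} - 13 \sqrt{3}}$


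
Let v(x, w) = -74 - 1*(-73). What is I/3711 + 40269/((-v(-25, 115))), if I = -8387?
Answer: 149429872/3711 ≈ 40267.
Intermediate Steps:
v(x, w) = -1 (v(x, w) = -74 + 73 = -1)
I/3711 + 40269/((-v(-25, 115))) = -8387/3711 + 40269/((-1*(-1))) = -8387*1/3711 + 40269/1 = -8387/3711 + 40269*1 = -8387/3711 + 40269 = 149429872/3711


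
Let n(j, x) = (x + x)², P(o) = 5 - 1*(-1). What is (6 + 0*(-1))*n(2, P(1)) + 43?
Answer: 907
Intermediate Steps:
P(o) = 6 (P(o) = 5 + 1 = 6)
n(j, x) = 4*x² (n(j, x) = (2*x)² = 4*x²)
(6 + 0*(-1))*n(2, P(1)) + 43 = (6 + 0*(-1))*(4*6²) + 43 = (6 + 0)*(4*36) + 43 = 6*144 + 43 = 864 + 43 = 907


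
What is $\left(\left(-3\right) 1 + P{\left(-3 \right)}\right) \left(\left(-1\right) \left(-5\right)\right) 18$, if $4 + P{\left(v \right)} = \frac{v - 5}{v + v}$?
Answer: $-510$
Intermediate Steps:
$P{\left(v \right)} = -4 + \frac{-5 + v}{2 v}$ ($P{\left(v \right)} = -4 + \frac{v - 5}{v + v} = -4 + \frac{-5 + v}{2 v}$)
$\left(\left(-3\right) 1 + P{\left(-3 \right)}\right) \left(\left(-1\right) \left(-5\right)\right) 18 = \left(\left(-3\right) 1 + \frac{-5 - -21}{2 \left(-3\right)}\right) \left(\left(-1\right) \left(-5\right)\right) 18 = \left(-3 + \frac{1}{2} \left(- \frac{1}{3}\right) \left(-5 + 21\right)\right) 5 \cdot 18 = \left(-3 + \frac{1}{2} \left(- \frac{1}{3}\right) 16\right) 5 \cdot 18 = \left(-3 - \frac{8}{3}\right) 5 \cdot 18 = \left(- \frac{17}{3}\right) 5 \cdot 18 = \left(- \frac{85}{3}\right) 18 = -510$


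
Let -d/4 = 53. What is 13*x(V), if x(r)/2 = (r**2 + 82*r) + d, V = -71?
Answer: -25818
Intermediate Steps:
d = -212 (d = -4*53 = -212)
x(r) = -424 + 2*r**2 + 164*r (x(r) = 2*((r**2 + 82*r) - 212) = 2*(-212 + r**2 + 82*r) = -424 + 2*r**2 + 164*r)
13*x(V) = 13*(-424 + 2*(-71)**2 + 164*(-71)) = 13*(-424 + 2*5041 - 11644) = 13*(-424 + 10082 - 11644) = 13*(-1986) = -25818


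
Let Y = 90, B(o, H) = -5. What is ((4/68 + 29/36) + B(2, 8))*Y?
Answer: -12655/34 ≈ -372.21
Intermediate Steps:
((4/68 + 29/36) + B(2, 8))*Y = ((4/68 + 29/36) - 5)*90 = ((4*(1/68) + 29*(1/36)) - 5)*90 = ((1/17 + 29/36) - 5)*90 = (529/612 - 5)*90 = -2531/612*90 = -12655/34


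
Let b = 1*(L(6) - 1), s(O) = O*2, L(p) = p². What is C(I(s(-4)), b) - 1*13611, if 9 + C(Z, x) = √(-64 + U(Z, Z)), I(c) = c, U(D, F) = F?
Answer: -13620 + 6*I*√2 ≈ -13620.0 + 8.4853*I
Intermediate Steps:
s(O) = 2*O
b = 35 (b = 1*(6² - 1) = 1*(36 - 1) = 1*35 = 35)
C(Z, x) = -9 + √(-64 + Z)
C(I(s(-4)), b) - 1*13611 = (-9 + √(-64 + 2*(-4))) - 1*13611 = (-9 + √(-64 - 8)) - 13611 = (-9 + √(-72)) - 13611 = (-9 + 6*I*√2) - 13611 = -13620 + 6*I*√2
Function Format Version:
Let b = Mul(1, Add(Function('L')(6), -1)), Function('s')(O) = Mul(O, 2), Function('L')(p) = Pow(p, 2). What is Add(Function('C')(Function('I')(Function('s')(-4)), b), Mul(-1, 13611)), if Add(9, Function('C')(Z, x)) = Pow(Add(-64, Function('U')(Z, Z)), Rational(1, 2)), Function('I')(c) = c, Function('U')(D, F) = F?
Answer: Add(-13620, Mul(6, I, Pow(2, Rational(1, 2)))) ≈ Add(-13620., Mul(8.4853, I))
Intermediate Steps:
Function('s')(O) = Mul(2, O)
b = 35 (b = Mul(1, Add(Pow(6, 2), -1)) = Mul(1, Add(36, -1)) = Mul(1, 35) = 35)
Function('C')(Z, x) = Add(-9, Pow(Add(-64, Z), Rational(1, 2)))
Add(Function('C')(Function('I')(Function('s')(-4)), b), Mul(-1, 13611)) = Add(Add(-9, Pow(Add(-64, Mul(2, -4)), Rational(1, 2))), Mul(-1, 13611)) = Add(Add(-9, Pow(Add(-64, -8), Rational(1, 2))), -13611) = Add(Add(-9, Pow(-72, Rational(1, 2))), -13611) = Add(Add(-9, Mul(6, I, Pow(2, Rational(1, 2)))), -13611) = Add(-13620, Mul(6, I, Pow(2, Rational(1, 2))))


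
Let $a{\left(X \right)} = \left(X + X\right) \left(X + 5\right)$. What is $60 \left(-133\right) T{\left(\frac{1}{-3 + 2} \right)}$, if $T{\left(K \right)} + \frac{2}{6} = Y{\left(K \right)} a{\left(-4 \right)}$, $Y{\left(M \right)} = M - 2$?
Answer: $-188860$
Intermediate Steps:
$a{\left(X \right)} = 2 X \left(5 + X\right)$
$Y{\left(M \right)} = -2 + M$
$T{\left(K \right)} = \frac{47}{3} - 8 K$ ($T{\left(K \right)} = - \frac{1}{3} + \left(-2 + K\right) 2 \left(-4\right) \left(5 - 4\right) = - \frac{1}{3} + \left(-2 + K\right) 2 \left(-4\right) 1 = - \frac{1}{3} + \left(-2 + K\right) \left(-8\right) = - \frac{1}{3} - \left(-16 + 8 K\right) = \frac{47}{3} - 8 K$)
$60 \left(-133\right) T{\left(\frac{1}{-3 + 2} \right)} = 60 \left(-133\right) \left(\frac{47}{3} - \frac{8}{-3 + 2}\right) = - 7980 \left(\frac{47}{3} - \frac{8}{-1}\right) = - 7980 \left(\frac{47}{3} - -8\right) = - 7980 \left(\frac{47}{3} + 8\right) = \left(-7980\right) \frac{71}{3} = -188860$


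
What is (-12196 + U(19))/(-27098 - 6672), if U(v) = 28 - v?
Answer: 12187/33770 ≈ 0.36088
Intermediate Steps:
(-12196 + U(19))/(-27098 - 6672) = (-12196 + (28 - 1*19))/(-27098 - 6672) = (-12196 + (28 - 19))/(-33770) = (-12196 + 9)*(-1/33770) = -12187*(-1/33770) = 12187/33770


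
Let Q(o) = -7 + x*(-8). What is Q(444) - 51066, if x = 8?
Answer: -51137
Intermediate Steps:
Q(o) = -71 (Q(o) = -7 + 8*(-8) = -7 - 64 = -71)
Q(444) - 51066 = -71 - 51066 = -51137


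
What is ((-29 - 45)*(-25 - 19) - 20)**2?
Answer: 10471696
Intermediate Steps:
((-29 - 45)*(-25 - 19) - 20)**2 = (-74*(-44) - 20)**2 = (3256 - 20)**2 = 3236**2 = 10471696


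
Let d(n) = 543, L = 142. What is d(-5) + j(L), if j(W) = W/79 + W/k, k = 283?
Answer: 12191255/22357 ≈ 545.30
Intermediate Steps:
j(W) = 362*W/22357 (j(W) = W/79 + W/283 = 362*W/22357)
d(-5) + j(L) = 543 + (362/22357)*142 = 543 + 51404/22357 = 12191255/22357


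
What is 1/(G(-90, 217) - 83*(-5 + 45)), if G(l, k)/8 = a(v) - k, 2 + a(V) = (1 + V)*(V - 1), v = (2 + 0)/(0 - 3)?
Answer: -9/45688 ≈ -0.00019699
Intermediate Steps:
v = -⅔ (v = 2/(-3) = 2*(-⅓) = -⅔ ≈ -0.66667)
a(V) = -2 + (1 + V)*(-1 + V) (a(V) = -2 + (1 + V)*(V - 1) = -2 + (1 + V)*(-1 + V))
G(l, k) = -184/9 - 8*k (G(l, k) = 8*((-3 + (-⅔)²) - k) = 8*((-3 + 4/9) - k) = 8*(-23/9 - k) = -184/9 - 8*k)
1/(G(-90, 217) - 83*(-5 + 45)) = 1/((-184/9 - 8*217) - 83*(-5 + 45)) = 1/((-184/9 - 1736) - 83*40) = 1/(-15808/9 - 3320) = 1/(-45688/9) = -9/45688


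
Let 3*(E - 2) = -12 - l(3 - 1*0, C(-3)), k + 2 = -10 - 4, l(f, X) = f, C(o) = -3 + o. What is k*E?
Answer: 48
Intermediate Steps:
k = -16 (k = -2 + (-10 - 4) = -2 - 14 = -16)
E = -3 (E = 2 + (-12 - (3 - 1*0))/3 = 2 + (-12 - (3 + 0))/3 = 2 + (-12 - 1*3)/3 = 2 + (-12 - 3)/3 = 2 + (1/3)*(-15) = 2 - 5 = -3)
k*E = -16*(-3) = 48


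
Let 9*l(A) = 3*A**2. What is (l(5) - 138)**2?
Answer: 151321/9 ≈ 16813.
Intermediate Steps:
l(A) = A**2/3 (l(A) = (3*A**2)/9 = A**2/3)
(l(5) - 138)**2 = ((1/3)*5**2 - 138)**2 = ((1/3)*25 - 138)**2 = (25/3 - 138)**2 = (-389/3)**2 = 151321/9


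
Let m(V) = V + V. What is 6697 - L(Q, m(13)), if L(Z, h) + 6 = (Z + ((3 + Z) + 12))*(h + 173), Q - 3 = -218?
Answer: 89288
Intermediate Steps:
m(V) = 2*V
Q = -215 (Q = 3 - 218 = -215)
L(Z, h) = -6 + (15 + 2*Z)*(173 + h) (L(Z, h) = -6 + (Z + ((3 + Z) + 12))*(h + 173) = -6 + (Z + (15 + Z))*(173 + h) = -6 + (15 + 2*Z)*(173 + h))
6697 - L(Q, m(13)) = 6697 - (2589 + 15*(2*13) + 346*(-215) + 2*(-215)*(2*13)) = 6697 - (2589 + 15*26 - 74390 + 2*(-215)*26) = 6697 - (2589 + 390 - 74390 - 11180) = 6697 - 1*(-82591) = 6697 + 82591 = 89288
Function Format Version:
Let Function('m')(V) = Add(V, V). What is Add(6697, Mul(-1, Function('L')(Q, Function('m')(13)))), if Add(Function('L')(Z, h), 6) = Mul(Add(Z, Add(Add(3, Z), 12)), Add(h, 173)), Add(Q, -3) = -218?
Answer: 89288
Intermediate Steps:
Function('m')(V) = Mul(2, V)
Q = -215 (Q = Add(3, -218) = -215)
Function('L')(Z, h) = Add(-6, Mul(Add(15, Mul(2, Z)), Add(173, h))) (Function('L')(Z, h) = Add(-6, Mul(Add(Z, Add(Add(3, Z), 12)), Add(h, 173))) = Add(-6, Mul(Add(Z, Add(15, Z)), Add(173, h))) = Add(-6, Mul(Add(15, Mul(2, Z)), Add(173, h))))
Add(6697, Mul(-1, Function('L')(Q, Function('m')(13)))) = Add(6697, Mul(-1, Add(2589, Mul(15, Mul(2, 13)), Mul(346, -215), Mul(2, -215, Mul(2, 13))))) = Add(6697, Mul(-1, Add(2589, Mul(15, 26), -74390, Mul(2, -215, 26)))) = Add(6697, Mul(-1, Add(2589, 390, -74390, -11180))) = Add(6697, Mul(-1, -82591)) = Add(6697, 82591) = 89288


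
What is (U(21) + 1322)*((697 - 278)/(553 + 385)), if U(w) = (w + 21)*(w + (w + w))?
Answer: 831296/469 ≈ 1772.5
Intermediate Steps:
U(w) = 3*w*(21 + w) (U(w) = (21 + w)*(w + 2*w) = (21 + w)*(3*w) = 3*w*(21 + w))
(U(21) + 1322)*((697 - 278)/(553 + 385)) = (3*21*(21 + 21) + 1322)*((697 - 278)/(553 + 385)) = (3*21*42 + 1322)*(419/938) = (2646 + 1322)*(419*(1/938)) = 3968*(419/938) = 831296/469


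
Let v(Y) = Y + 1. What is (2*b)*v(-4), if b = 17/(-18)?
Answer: 17/3 ≈ 5.6667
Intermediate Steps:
v(Y) = 1 + Y
b = -17/18 (b = 17*(-1/18) = -17/18 ≈ -0.94444)
(2*b)*v(-4) = (2*(-17/18))*(1 - 4) = -17/9*(-3) = 17/3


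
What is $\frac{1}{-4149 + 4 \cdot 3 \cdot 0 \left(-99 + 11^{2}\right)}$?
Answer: $- \frac{1}{4149} \approx -0.00024102$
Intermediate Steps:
$\frac{1}{-4149 + 4 \cdot 3 \cdot 0 \left(-99 + 11^{2}\right)} = \frac{1}{-4149 + 12 \cdot 0 \left(-99 + 121\right)} = \frac{1}{-4149 + 0 \cdot 22} = \frac{1}{-4149 + 0} = \frac{1}{-4149} = - \frac{1}{4149}$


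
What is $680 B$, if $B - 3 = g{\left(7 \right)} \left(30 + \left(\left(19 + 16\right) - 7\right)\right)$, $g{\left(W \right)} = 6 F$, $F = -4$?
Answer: $-944520$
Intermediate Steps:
$g{\left(W \right)} = -24$ ($g{\left(W \right)} = 6 \left(-4\right) = -24$)
$B = -1389$ ($B = 3 - 24 \left(30 + \left(\left(19 + 16\right) - 7\right)\right) = 3 - 24 \left(30 + \left(35 - 7\right)\right) = 3 - 24 \left(30 + 28\right) = 3 - 1392 = -1389$)
$680 B = 680 \left(-1389\right) = -944520$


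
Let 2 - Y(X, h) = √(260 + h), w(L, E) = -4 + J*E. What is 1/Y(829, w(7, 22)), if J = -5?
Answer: -1/71 - √146/142 ≈ -0.099176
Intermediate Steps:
w(L, E) = -4 - 5*E
Y(X, h) = 2 - √(260 + h)
1/Y(829, w(7, 22)) = 1/(2 - √(260 + (-4 - 5*22))) = 1/(2 - √(260 + (-4 - 110))) = 1/(2 - √(260 - 114)) = 1/(2 - √146)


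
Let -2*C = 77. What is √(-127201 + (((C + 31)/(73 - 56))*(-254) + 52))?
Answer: 2*I*√9178419/17 ≈ 356.42*I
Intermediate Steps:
C = -77/2 (C = -½*77 = -77/2 ≈ -38.500)
√(-127201 + (((C + 31)/(73 - 56))*(-254) + 52)) = √(-127201 + (((-77/2 + 31)/(73 - 56))*(-254) + 52)) = √(-127201 + (-15/2/17*(-254) + 52)) = √(-127201 + (-15/2*1/17*(-254) + 52)) = √(-127201 + (-15/34*(-254) + 52)) = √(-127201 + (1905/17 + 52)) = √(-127201 + 2789/17) = √(-2159628/17) = 2*I*√9178419/17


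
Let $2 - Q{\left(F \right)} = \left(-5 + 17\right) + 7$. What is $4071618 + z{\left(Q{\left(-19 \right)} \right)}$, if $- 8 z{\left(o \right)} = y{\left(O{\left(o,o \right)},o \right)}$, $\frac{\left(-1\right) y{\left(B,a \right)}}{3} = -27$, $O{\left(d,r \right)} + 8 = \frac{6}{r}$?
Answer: $\frac{32572863}{8} \approx 4.0716 \cdot 10^{6}$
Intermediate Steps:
$O{\left(d,r \right)} = -8 + \frac{6}{r}$
$Q{\left(F \right)} = -17$ ($Q{\left(F \right)} = 2 - \left(\left(-5 + 17\right) + 7\right) = 2 - \left(12 + 7\right) = 2 - 19 = -17$)
$y{\left(B,a \right)} = 81$ ($y{\left(B,a \right)} = \left(-3\right) \left(-27\right) = 81$)
$z{\left(o \right)} = - \frac{81}{8}$ ($z{\left(o \right)} = \left(- \frac{1}{8}\right) 81 = - \frac{81}{8}$)
$4071618 + z{\left(Q{\left(-19 \right)} \right)} = 4071618 - \frac{81}{8} = \frac{32572863}{8}$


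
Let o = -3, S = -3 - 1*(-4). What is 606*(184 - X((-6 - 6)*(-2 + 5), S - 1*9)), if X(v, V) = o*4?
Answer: 118776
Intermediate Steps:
S = 1 (S = -3 + 4 = 1)
X(v, V) = -12 (X(v, V) = -3*4 = -12)
606*(184 - X((-6 - 6)*(-2 + 5), S - 1*9)) = 606*(184 - 1*(-12)) = 606*(184 + 12) = 606*196 = 118776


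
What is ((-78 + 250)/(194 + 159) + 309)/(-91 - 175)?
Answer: -15607/13414 ≈ -1.1635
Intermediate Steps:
((-78 + 250)/(194 + 159) + 309)/(-91 - 175) = (172/353 + 309)/(-266) = (172*(1/353) + 309)*(-1/266) = (172/353 + 309)*(-1/266) = (109249/353)*(-1/266) = -15607/13414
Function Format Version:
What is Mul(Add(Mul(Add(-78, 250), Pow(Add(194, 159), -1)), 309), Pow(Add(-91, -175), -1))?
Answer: Rational(-15607, 13414) ≈ -1.1635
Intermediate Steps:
Mul(Add(Mul(Add(-78, 250), Pow(Add(194, 159), -1)), 309), Pow(Add(-91, -175), -1)) = Mul(Add(Mul(172, Pow(353, -1)), 309), Pow(-266, -1)) = Mul(Add(Mul(172, Rational(1, 353)), 309), Rational(-1, 266)) = Mul(Add(Rational(172, 353), 309), Rational(-1, 266)) = Mul(Rational(109249, 353), Rational(-1, 266)) = Rational(-15607, 13414)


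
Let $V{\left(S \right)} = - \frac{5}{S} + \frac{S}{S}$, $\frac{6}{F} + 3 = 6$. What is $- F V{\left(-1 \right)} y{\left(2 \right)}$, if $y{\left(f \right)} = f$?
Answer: $-24$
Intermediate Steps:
$F = 2$ ($F = \frac{6}{-3 + 6} = \frac{6}{3} = 6 \cdot \frac{1}{3} = 2$)
$V{\left(S \right)} = 1 - \frac{5}{S}$ ($V{\left(S \right)} = - \frac{5}{S} + 1 = 1 - \frac{5}{S}$)
$- F V{\left(-1 \right)} y{\left(2 \right)} = - 2 \frac{-5 - 1}{-1} \cdot 2 = - 2 \left(\left(-1\right) \left(-6\right)\right) 2 = - 2 \cdot 6 \cdot 2 = - 12 \cdot 2 = \left(-1\right) 24 = -24$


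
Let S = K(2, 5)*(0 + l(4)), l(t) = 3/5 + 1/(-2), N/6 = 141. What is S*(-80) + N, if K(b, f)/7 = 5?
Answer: 566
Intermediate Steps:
N = 846 (N = 6*141 = 846)
l(t) = ⅒ (l(t) = 3*(⅕) + 1*(-½) = ⅗ - ½ = ⅒)
K(b, f) = 35 (K(b, f) = 7*5 = 35)
S = 7/2 (S = 35*(0 + ⅒) = 35*(⅒) = 7/2 ≈ 3.5000)
S*(-80) + N = (7/2)*(-80) + 846 = -280 + 846 = 566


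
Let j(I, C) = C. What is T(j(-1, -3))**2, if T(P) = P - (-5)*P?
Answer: 324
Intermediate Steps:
T(P) = 6*P (T(P) = P + 5*P = 6*P)
T(j(-1, -3))**2 = (6*(-3))**2 = (-18)**2 = 324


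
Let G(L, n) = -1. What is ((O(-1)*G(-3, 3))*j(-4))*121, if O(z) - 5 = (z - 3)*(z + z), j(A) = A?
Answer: 6292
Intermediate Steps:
O(z) = 5 + 2*z*(-3 + z) (O(z) = 5 + (z - 3)*(z + z) = 5 + (-3 + z)*(2*z) = 5 + 2*z*(-3 + z))
((O(-1)*G(-3, 3))*j(-4))*121 = (((5 - 6*(-1) + 2*(-1)²)*(-1))*(-4))*121 = (((5 + 6 + 2*1)*(-1))*(-4))*121 = (((5 + 6 + 2)*(-1))*(-4))*121 = ((13*(-1))*(-4))*121 = -13*(-4)*121 = 52*121 = 6292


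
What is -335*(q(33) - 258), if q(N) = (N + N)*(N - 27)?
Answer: -46230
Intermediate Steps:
q(N) = 2*N*(-27 + N) (q(N) = (2*N)*(-27 + N) = 2*N*(-27 + N))
-335*(q(33) - 258) = -335*(2*33*(-27 + 33) - 258) = -335*(2*33*6 - 258) = -335*(396 - 258) = -335*138 = -46230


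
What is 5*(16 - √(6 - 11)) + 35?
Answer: 115 - 5*I*√5 ≈ 115.0 - 11.18*I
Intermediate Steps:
5*(16 - √(6 - 11)) + 35 = 5*(16 - √(-5)) + 35 = 5*(16 - I*√5) + 35 = (80 - 5*I*√5) + 35 = 115 - 5*I*√5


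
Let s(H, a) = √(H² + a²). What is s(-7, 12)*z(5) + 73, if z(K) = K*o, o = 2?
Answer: 73 + 10*√193 ≈ 211.92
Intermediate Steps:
z(K) = 2*K (z(K) = K*2 = 2*K)
s(-7, 12)*z(5) + 73 = √((-7)² + 12²)*(2*5) + 73 = √(49 + 144)*10 + 73 = √193*10 + 73 = 10*√193 + 73 = 73 + 10*√193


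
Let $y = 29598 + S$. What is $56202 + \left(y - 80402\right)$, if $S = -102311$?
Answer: $-96913$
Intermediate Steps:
$y = -72713$ ($y = 29598 - 102311 = -72713$)
$56202 + \left(y - 80402\right) = 56202 - 153115 = -96913$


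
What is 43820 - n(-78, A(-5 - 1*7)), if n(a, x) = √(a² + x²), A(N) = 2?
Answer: 43820 - 2*√1522 ≈ 43742.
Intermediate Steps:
43820 - n(-78, A(-5 - 1*7)) = 43820 - √((-78)² + 2²) = 43820 - √(6084 + 4) = 43820 - √6088 = 43820 - 2*√1522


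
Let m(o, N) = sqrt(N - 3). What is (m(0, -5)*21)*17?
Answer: 714*I*sqrt(2) ≈ 1009.7*I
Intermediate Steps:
m(o, N) = sqrt(-3 + N)
(m(0, -5)*21)*17 = (sqrt(-3 - 5)*21)*17 = (sqrt(-8)*21)*17 = ((2*I*sqrt(2))*21)*17 = (42*I*sqrt(2))*17 = 714*I*sqrt(2)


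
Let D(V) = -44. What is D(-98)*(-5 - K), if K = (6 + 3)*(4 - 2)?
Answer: 1012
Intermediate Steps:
K = 18 (K = 9*2 = 18)
D(-98)*(-5 - K) = -44*(-5 - 1*18) = -44*(-5 - 18) = -44*(-23) = 1012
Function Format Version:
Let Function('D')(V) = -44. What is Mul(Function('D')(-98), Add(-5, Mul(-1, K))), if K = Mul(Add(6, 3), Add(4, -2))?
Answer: 1012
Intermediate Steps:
K = 18 (K = Mul(9, 2) = 18)
Mul(Function('D')(-98), Add(-5, Mul(-1, K))) = Mul(-44, Add(-5, Mul(-1, 18))) = Mul(-44, Add(-5, -18)) = Mul(-44, -23) = 1012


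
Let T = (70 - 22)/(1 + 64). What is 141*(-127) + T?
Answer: -1163907/65 ≈ -17906.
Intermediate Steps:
T = 48/65 ≈ 0.73846
141*(-127) + T = 141*(-127) + 48/65 = -17907 + 48/65 = -1163907/65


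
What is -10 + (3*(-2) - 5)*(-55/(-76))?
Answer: -1365/76 ≈ -17.961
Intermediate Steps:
-10 + (3*(-2) - 5)*(-55/(-76)) = -10 + (-6 - 5)*(-55*(-1/76)) = -10 - 11*55/76 = -10 - 605/76 = -1365/76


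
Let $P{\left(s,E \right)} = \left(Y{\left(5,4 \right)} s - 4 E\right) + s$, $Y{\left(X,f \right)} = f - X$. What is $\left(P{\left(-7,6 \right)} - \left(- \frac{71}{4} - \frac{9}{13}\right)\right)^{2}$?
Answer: $\frac{83521}{2704} \approx 30.888$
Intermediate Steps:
$P{\left(s,E \right)} = - 4 E$ ($P{\left(s,E \right)} = \left(\left(4 - 5\right) s - 4 E\right) + s = \left(- s - 4 E\right) + s = - 4 E$)
$\left(P{\left(-7,6 \right)} - \left(- \frac{71}{4} - \frac{9}{13}\right)\right)^{2} = \left(\left(-4\right) 6 - \left(- \frac{71}{4} - \frac{9}{13}\right)\right)^{2} = \left(-24 - - \frac{959}{52}\right)^{2} = \left(-24 + \left(\frac{9}{13} + \frac{71}{4}\right)\right)^{2} = \left(-24 + \frac{959}{52}\right)^{2} = \left(- \frac{289}{52}\right)^{2} = \frac{83521}{2704}$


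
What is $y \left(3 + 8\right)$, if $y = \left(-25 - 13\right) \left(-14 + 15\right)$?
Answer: $-418$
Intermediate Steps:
$y = -38$ ($y = \left(-38\right) 1 = -38$)
$y \left(3 + 8\right) = - 38 \left(3 + 8\right) = \left(-38\right) 11 = -418$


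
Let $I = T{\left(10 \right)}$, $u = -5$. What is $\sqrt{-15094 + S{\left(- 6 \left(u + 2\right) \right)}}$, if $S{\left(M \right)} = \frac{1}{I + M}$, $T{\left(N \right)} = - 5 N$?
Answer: $\frac{i \sqrt{966018}}{8} \approx 122.86 i$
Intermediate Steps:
$I = -50$ ($I = \left(-5\right) 10 = -50$)
$S{\left(M \right)} = \frac{1}{-50 + M}$
$\sqrt{-15094 + S{\left(- 6 \left(u + 2\right) \right)}} = \sqrt{-15094 + \frac{1}{-50 - 6 \left(-5 + 2\right)}} = \sqrt{-15094 + \frac{1}{-50 - -18}} = \sqrt{-15094 + \frac{1}{-50 + 18}} = \sqrt{-15094 + \frac{1}{-32}} = \sqrt{-15094 - \frac{1}{32}} = \sqrt{- \frac{483009}{32}} = \frac{i \sqrt{966018}}{8}$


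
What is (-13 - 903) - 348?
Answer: -1264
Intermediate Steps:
(-13 - 903) - 348 = -916 - 348 = -1264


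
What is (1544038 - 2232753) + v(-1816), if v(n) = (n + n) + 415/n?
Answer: -1257302567/1816 ≈ -6.9235e+5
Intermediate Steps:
v(n) = 2*n + 415/n
(1544038 - 2232753) + v(-1816) = (1544038 - 2232753) + (2*(-1816) + 415/(-1816)) = -688715 + (-3632 + 415*(-1/1816)) = -688715 + (-3632 - 415/1816) = -688715 - 6596127/1816 = -1257302567/1816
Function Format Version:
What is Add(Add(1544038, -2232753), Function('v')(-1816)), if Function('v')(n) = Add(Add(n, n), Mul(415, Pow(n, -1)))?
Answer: Rational(-1257302567, 1816) ≈ -6.9235e+5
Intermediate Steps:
Function('v')(n) = Add(Mul(2, n), Mul(415, Pow(n, -1)))
Add(Add(1544038, -2232753), Function('v')(-1816)) = Add(Add(1544038, -2232753), Add(Mul(2, -1816), Mul(415, Pow(-1816, -1)))) = Add(-688715, Add(-3632, Mul(415, Rational(-1, 1816)))) = Add(-688715, Add(-3632, Rational(-415, 1816))) = Add(-688715, Rational(-6596127, 1816)) = Rational(-1257302567, 1816)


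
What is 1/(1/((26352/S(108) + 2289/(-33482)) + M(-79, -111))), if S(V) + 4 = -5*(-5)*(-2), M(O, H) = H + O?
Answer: -22703085/33482 ≈ -678.07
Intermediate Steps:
S(V) = -54 (S(V) = -4 - 5*(-5)*(-2) = -4 + 25*(-2) = -4 - 50 = -54)
1/(1/((26352/S(108) + 2289/(-33482)) + M(-79, -111))) = 1/(1/((26352/(-54) + 2289/(-33482)) + (-111 - 79))) = 1/(1/((26352*(-1/54) + 2289*(-1/33482)) - 190)) = 1/(1/((-488 - 2289/33482) - 190)) = 1/(1/(-16341505/33482 - 190)) = 1/(1/(-22703085/33482)) = 1/(-33482/22703085) = -22703085/33482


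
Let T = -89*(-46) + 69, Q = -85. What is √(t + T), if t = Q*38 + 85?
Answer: √1018 ≈ 31.906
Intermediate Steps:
t = -3145 (t = -85*38 + 85 = -3230 + 85 = -3145)
T = 4163 (T = 4094 + 69 = 4163)
√(t + T) = √(-3145 + 4163) = √1018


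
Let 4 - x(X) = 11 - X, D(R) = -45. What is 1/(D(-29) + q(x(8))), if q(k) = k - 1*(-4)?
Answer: -1/40 ≈ -0.025000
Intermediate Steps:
x(X) = -7 + X (x(X) = 4 - (11 - X) = 4 + (-11 + X) = -7 + X)
q(k) = 4 + k (q(k) = k + 4 = 4 + k)
1/(D(-29) + q(x(8))) = 1/(-45 + (4 + (-7 + 8))) = 1/(-45 + (4 + 1)) = 1/(-45 + 5) = 1/(-40) = -1/40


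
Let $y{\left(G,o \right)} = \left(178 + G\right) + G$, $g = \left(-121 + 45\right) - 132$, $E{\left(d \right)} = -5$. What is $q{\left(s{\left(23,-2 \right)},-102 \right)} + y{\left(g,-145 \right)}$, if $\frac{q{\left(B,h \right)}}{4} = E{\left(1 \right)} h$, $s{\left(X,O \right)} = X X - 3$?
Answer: $1802$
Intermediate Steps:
$g = -208$ ($g = -76 - 132 = -208$)
$y{\left(G,o \right)} = 178 + 2 G$
$s{\left(X,O \right)} = -3 + X^{2}$ ($s{\left(X,O \right)} = X^{2} - 3 = -3 + X^{2}$)
$q{\left(B,h \right)} = - 20 h$ ($q{\left(B,h \right)} = 4 \left(- 5 h\right) = - 20 h$)
$q{\left(s{\left(23,-2 \right)},-102 \right)} + y{\left(g,-145 \right)} = \left(-20\right) \left(-102\right) + \left(178 + 2 \left(-208\right)\right) = 2040 + \left(178 - 416\right) = 2040 - 238 = 1802$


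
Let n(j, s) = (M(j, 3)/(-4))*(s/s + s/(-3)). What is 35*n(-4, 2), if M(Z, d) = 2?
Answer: -35/6 ≈ -5.8333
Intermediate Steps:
n(j, s) = -½ + s/6 (n(j, s) = (2/(-4))*(s/s + s/(-3)) = (-¼*2)*(1 + s*(-⅓)) = -(1 - s/3)/2 = -½ + s/6)
35*n(-4, 2) = 35*(-½ + (⅙)*2) = 35*(-½ + ⅓) = 35*(-⅙) = -35/6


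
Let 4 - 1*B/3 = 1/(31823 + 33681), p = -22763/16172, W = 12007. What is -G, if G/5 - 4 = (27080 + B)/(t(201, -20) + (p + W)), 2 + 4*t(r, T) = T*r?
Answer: -1448275556475/44818213448 ≈ -32.314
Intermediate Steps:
t(r, T) = -½ + T*r/4 (t(r, T) = -½ + (T*r)/4 = -½ + T*r/4)
p = -1751/1244 (p = -22763*1/16172 = -1751/1244 ≈ -1.4076)
B = 786045/65504 (B = 12 - 3/(31823 + 33681) = 12 - 3/65504 = 786045/65504 ≈ 12.000)
G = 1448275556475/44818213448 (G = 20 + 5*((27080 + 786045/65504)/((-½ + (¼)*(-20)*201) + (-1751/1244 + 12007))) = 20 + 5*(1774634365/(65504*((-½ - 1005) + 14934957/1244))) = 20 + 5*(1774634365/(65504*(-2011/2 + 14934957/1244))) = 20 + 5*(1774634365/(65504*(13684115/1244))) = 20 + 5*((1774634365/65504)*(1244/13684115)) = 20 + 5*(110382257503/44818213448) = 20 + 551911287515/44818213448 = 1448275556475/44818213448 ≈ 32.314)
-G = -1*1448275556475/44818213448 = -1448275556475/44818213448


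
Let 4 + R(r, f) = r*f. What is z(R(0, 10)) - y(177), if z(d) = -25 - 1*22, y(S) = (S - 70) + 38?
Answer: -192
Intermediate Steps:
R(r, f) = -4 + f*r (R(r, f) = -4 + r*f = -4 + f*r)
y(S) = -32 + S (y(S) = (-70 + S) + 38 = -32 + S)
z(d) = -47 (z(d) = -25 - 22 = -47)
z(R(0, 10)) - y(177) = -47 - (-32 + 177) = -47 - 1*145 = -47 - 145 = -192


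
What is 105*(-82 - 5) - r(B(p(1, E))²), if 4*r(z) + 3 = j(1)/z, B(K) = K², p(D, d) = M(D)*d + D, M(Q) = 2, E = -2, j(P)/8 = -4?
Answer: -2959465/324 ≈ -9134.2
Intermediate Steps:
j(P) = -32 (j(P) = 8*(-4) = -32)
p(D, d) = D + 2*d (p(D, d) = 2*d + D = D + 2*d)
r(z) = -¾ - 8/z (r(z) = -¾ + (-32/z)/4 = -¾ - 8/z)
105*(-82 - 5) - r(B(p(1, E))²) = 105*(-82 - 5) - (-¾ - 8/(1 + 2*(-2))⁴) = 105*(-87) - (-¾ - 8/(1 - 4)⁴) = -9135 - (-¾ - 8/(((-3)²)²)) = -9135 - (-¾ - 8/(9²)) = -9135 - (-¾ - 8/81) = -9135 - 1*(-275/324) = -9135 + 275/324 = -2959465/324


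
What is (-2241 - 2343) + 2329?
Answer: -2255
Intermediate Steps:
(-2241 - 2343) + 2329 = -4584 + 2329 = -2255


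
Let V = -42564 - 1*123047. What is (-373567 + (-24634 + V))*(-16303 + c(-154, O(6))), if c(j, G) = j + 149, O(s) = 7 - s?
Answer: 9194646096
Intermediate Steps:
c(j, G) = 149 + j
V = -165611 (V = -42564 - 123047 = -165611)
(-373567 + (-24634 + V))*(-16303 + c(-154, O(6))) = (-373567 + (-24634 - 165611))*(-16303 + (149 - 154)) = (-373567 - 190245)*(-16303 - 5) = -563812*(-16308) = 9194646096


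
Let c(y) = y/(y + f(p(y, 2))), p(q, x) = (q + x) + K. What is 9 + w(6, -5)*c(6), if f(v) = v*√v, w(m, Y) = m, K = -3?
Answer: 585/89 + 180*√5/89 ≈ 11.095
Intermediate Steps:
p(q, x) = -3 + q + x (p(q, x) = (q + x) - 3 = -3 + q + x)
f(v) = v^(3/2)
c(y) = y/(y + (-1 + y)^(3/2)) (c(y) = y/(y + (-3 + y + 2)^(3/2)) = y/(y + (-1 + y)^(3/2)))
9 + w(6, -5)*c(6) = 9 + 6*(6/(6 + (-1 + 6)^(3/2))) = 9 + 6*(6/(6 + 5^(3/2))) = 9 + 6*(6/(6 + 5*√5)) = 9 + 36/(6 + 5*√5)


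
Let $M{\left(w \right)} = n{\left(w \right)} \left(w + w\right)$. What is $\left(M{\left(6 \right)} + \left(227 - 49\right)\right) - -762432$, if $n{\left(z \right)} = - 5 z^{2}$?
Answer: $760450$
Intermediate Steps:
$M{\left(w \right)} = - 10 w^{3}$ ($M{\left(w \right)} = - 5 w^{2} \left(w + w\right) = - 5 w^{2} \cdot 2 w = - 10 w^{3}$)
$\left(M{\left(6 \right)} + \left(227 - 49\right)\right) - -762432 = \left(- 10 \cdot 6^{3} + \left(227 - 49\right)\right) - -762432 = \left(\left(-10\right) 216 + \left(227 - 49\right)\right) + 762432 = \left(-2160 + 178\right) + 762432 = -1982 + 762432 = 760450$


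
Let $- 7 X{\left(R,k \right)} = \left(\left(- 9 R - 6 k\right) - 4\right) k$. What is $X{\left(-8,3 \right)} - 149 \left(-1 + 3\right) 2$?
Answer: $- \frac{4322}{7} \approx -617.43$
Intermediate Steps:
$X{\left(R,k \right)} = - \frac{k \left(-4 - 9 R - 6 k\right)}{7}$ ($X{\left(R,k \right)} = - \frac{\left(\left(- 9 R - 6 k\right) - 4\right) k}{7} = - \frac{\left(-4 - 9 R - 6 k\right) k}{7} = - \frac{k \left(-4 - 9 R - 6 k\right)}{7}$)
$X{\left(-8,3 \right)} - 149 \left(-1 + 3\right) 2 = \frac{1}{7} \cdot 3 \left(4 + 6 \cdot 3 + 9 \left(-8\right)\right) - 149 \left(-1 + 3\right) 2 = \frac{1}{7} \cdot 3 \left(4 + 18 - 72\right) - 149 \cdot 2 \cdot 2 = \frac{1}{7} \cdot 3 \left(-50\right) - 596 = - \frac{150}{7} - 596 = - \frac{4322}{7}$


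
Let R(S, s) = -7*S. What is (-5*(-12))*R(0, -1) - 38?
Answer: -38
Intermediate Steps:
(-5*(-12))*R(0, -1) - 38 = (-5*(-12))*(-7*0) - 38 = 60*0 - 38 = 0 - 38 = -38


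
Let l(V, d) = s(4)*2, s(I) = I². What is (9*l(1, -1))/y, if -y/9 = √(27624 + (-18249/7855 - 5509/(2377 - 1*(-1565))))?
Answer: -96*√2942464110108312630/855245651087 ≈ -0.19255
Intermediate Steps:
l(V, d) = 32 (l(V, d) = 4²*2 = 16*2 = 32)
y = -√2942464110108312630/1146830 (y = -9*√(27624 + (-18249/7855 - 5509/(2377 - 1*(-1565)))) = -9*√(27624 + (-18249*1/7855 - 5509/(2377 + 1565))) = -9*√(27624 + (-18249/7855 - 5509/3942)) = -9*√(27624 - 115210753/30964410) = -√2942464110108312630/1146830 ≈ -1495.7)
(9*l(1, -1))/y = (9*32)/((-√2942464110108312630/1146830)) = 288*(-√2942464110108312630/2565736953261) = -96*√2942464110108312630/855245651087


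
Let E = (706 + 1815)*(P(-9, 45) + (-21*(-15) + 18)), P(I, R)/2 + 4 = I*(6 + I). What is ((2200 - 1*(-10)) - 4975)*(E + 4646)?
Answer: -2654690325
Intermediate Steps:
P(I, R) = -8 + 2*I*(6 + I) (P(I, R) = -8 + 2*(I*(6 + I)) = -8 + 2*I*(6 + I))
E = 955459 (E = (706 + 1815)*((-8 + 2*(-9)**2 + 12*(-9)) + (-21*(-15) + 18)) = 2521*((-8 + 2*81 - 108) + (315 + 18)) = 2521*((-8 + 162 - 108) + 333) = 2521*(46 + 333) = 2521*379 = 955459)
((2200 - 1*(-10)) - 4975)*(E + 4646) = ((2200 - 1*(-10)) - 4975)*(955459 + 4646) = ((2200 + 10) - 4975)*960105 = (2210 - 4975)*960105 = -2765*960105 = -2654690325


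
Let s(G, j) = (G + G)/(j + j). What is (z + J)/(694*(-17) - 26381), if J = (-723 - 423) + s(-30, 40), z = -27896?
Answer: 116171/152716 ≈ 0.76070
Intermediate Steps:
s(G, j) = G/j (s(G, j) = (2*G)/((2*j)) = (2*G)*(1/(2*j)) = G/j)
J = -4587/4 (J = (-723 - 423) - 30/40 = -1146 - 30*1/40 = -1146 - 3/4 = -4587/4 ≈ -1146.8)
(z + J)/(694*(-17) - 26381) = (-27896 - 4587/4)/(694*(-17) - 26381) = -116171/(4*(-11798 - 26381)) = -116171/4/(-38179) = -116171/4*(-1/38179) = 116171/152716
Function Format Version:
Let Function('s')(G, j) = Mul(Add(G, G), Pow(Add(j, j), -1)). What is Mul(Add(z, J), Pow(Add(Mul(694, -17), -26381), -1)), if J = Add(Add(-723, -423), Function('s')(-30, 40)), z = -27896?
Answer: Rational(116171, 152716) ≈ 0.76070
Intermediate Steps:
Function('s')(G, j) = Mul(G, Pow(j, -1)) (Function('s')(G, j) = Mul(Mul(2, G), Pow(Mul(2, j), -1)) = Mul(Mul(2, G), Mul(Rational(1, 2), Pow(j, -1))) = Mul(G, Pow(j, -1)))
J = Rational(-4587, 4) (J = Add(Add(-723, -423), Mul(-30, Pow(40, -1))) = Add(-1146, Mul(-30, Rational(1, 40))) = Add(-1146, Rational(-3, 4)) = Rational(-4587, 4) ≈ -1146.8)
Mul(Add(z, J), Pow(Add(Mul(694, -17), -26381), -1)) = Mul(Add(-27896, Rational(-4587, 4)), Pow(Add(Mul(694, -17), -26381), -1)) = Mul(Rational(-116171, 4), Pow(Add(-11798, -26381), -1)) = Mul(Rational(-116171, 4), Pow(-38179, -1)) = Mul(Rational(-116171, 4), Rational(-1, 38179)) = Rational(116171, 152716)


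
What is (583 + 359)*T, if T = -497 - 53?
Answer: -518100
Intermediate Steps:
T = -550
(583 + 359)*T = (583 + 359)*(-550) = 942*(-550) = -518100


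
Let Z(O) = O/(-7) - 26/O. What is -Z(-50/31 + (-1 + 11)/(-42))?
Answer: -78583807/5491185 ≈ -14.311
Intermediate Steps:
Z(O) = -26/O - O/7 (Z(O) = O*(-1/7) - 26/O = -O/7 - 26/O = -26/O - O/7)
-Z(-50/31 + (-1 + 11)/(-42)) = -(-26/(-50/31 + (-1 + 11)/(-42)) - (-50/31 + (-1 + 11)/(-42))/7) = -(-26/(-50*1/31 + 10*(-1/42)) - (-50*1/31 + 10*(-1/42))/7) = -(-26/(-50/31 - 5/21) - (-50/31 - 5/21)/7) = -(-26/(-1205/651) - 1/7*(-1205/651)) = -(-26*(-651/1205) + 1205/4557) = -(16926/1205 + 1205/4557) = -1*78583807/5491185 = -78583807/5491185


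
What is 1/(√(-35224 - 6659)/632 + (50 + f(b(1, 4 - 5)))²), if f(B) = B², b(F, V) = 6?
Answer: 2954139904/21848818771867 - 632*I*√41883/21848818771867 ≈ 0.00013521 - 5.9198e-9*I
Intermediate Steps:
1/(√(-35224 - 6659)/632 + (50 + f(b(1, 4 - 5)))²) = 1/(√(-35224 - 6659)/632 + (50 + 6²)²) = 1/(√(-41883)*(1/632) + (50 + 36)²) = 1/((I*√41883)*(1/632) + 86²) = 1/(I*√41883/632 + 7396) = 1/(7396 + I*√41883/632)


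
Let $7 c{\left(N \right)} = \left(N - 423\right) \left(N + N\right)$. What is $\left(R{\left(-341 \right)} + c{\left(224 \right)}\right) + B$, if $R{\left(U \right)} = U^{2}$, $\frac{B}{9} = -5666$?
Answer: $52551$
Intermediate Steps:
$B = -50994$ ($B = 9 \left(-5666\right) = -50994$)
$c{\left(N \right)} = \frac{2 N \left(-423 + N\right)}{7}$ ($c{\left(N \right)} = \frac{\left(N - 423\right) \left(N + N\right)}{7} = \frac{\left(-423 + N\right) 2 N}{7} = \frac{2 N \left(-423 + N\right)}{7}$)
$\left(R{\left(-341 \right)} + c{\left(224 \right)}\right) + B = \left(\left(-341\right)^{2} + \frac{2}{7} \cdot 224 \left(-423 + 224\right)\right) - 50994 = \left(116281 + \frac{2}{7} \cdot 224 \left(-199\right)\right) - 50994 = \left(116281 - 12736\right) - 50994 = 103545 - 50994 = 52551$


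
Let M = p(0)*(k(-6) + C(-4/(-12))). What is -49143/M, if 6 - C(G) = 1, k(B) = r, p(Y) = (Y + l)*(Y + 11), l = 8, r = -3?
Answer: -49143/176 ≈ -279.22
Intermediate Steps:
p(Y) = (8 + Y)*(11 + Y) (p(Y) = (Y + 8)*(Y + 11) = (8 + Y)*(11 + Y))
k(B) = -3
C(G) = 5 (C(G) = 6 - 1*1 = 6 - 1 = 5)
M = 176 (M = (88 + 0**2 + 19*0)*(-3 + 5) = (88 + 0 + 0)*2 = 88*2 = 176)
-49143/M = -49143/176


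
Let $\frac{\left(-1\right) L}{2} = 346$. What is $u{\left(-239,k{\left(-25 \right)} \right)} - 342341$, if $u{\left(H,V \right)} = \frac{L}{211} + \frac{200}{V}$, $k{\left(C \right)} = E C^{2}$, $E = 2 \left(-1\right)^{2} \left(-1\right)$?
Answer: $- \frac{1805866919}{5275} \approx -3.4234 \cdot 10^{5}$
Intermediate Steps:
$L = -692$ ($L = \left(-2\right) 346 = -692$)
$E = -2$ ($E = 2 \cdot 1 \left(-1\right) = 2 \left(-1\right) = -2$)
$k{\left(C \right)} = - 2 C^{2}$
$u{\left(H,V \right)} = - \frac{692}{211} + \frac{200}{V}$
$u{\left(-239,k{\left(-25 \right)} \right)} - 342341 = \left(- \frac{692}{211} + \frac{200}{\left(-2\right) \left(-25\right)^{2}}\right) - 342341 = \left(- \frac{692}{211} + \frac{200}{\left(-2\right) 625}\right) - 342341 = \left(- \frac{692}{211} + \frac{200}{-1250}\right) - 342341 = \left(- \frac{692}{211} + 200 \left(- \frac{1}{1250}\right)\right) - 342341 = \left(- \frac{692}{211} - \frac{4}{25}\right) - 342341 = - \frac{18144}{5275} - 342341 = - \frac{1805866919}{5275}$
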